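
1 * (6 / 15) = 2 / 5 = 0.40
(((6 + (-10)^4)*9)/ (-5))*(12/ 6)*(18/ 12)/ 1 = -270162/ 5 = -54032.40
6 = 6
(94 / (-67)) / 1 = -94 / 67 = -1.40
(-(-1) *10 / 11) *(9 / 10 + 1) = 19 / 11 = 1.73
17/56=0.30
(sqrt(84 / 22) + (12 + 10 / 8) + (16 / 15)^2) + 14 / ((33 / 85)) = sqrt(462) / 11 + 499439 / 9900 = 52.40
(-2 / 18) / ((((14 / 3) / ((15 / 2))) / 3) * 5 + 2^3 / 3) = -3 / 100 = -0.03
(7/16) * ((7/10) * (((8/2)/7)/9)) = 7/360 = 0.02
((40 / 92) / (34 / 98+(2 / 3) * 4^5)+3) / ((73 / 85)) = 3.49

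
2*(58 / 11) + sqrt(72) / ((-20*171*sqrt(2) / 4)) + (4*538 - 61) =6588323 / 3135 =2101.54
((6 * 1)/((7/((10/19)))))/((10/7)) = 6/19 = 0.32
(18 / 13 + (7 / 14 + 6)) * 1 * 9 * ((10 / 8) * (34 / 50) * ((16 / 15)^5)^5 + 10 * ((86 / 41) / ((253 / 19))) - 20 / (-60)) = 80880404265179170654709396557067929 / 184557983375789523124694824218750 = 438.24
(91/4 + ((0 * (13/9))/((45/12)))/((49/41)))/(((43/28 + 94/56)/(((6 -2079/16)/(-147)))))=8593/1440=5.97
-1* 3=-3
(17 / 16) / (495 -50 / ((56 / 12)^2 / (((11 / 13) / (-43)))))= 465647 / 216956520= 0.00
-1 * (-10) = 10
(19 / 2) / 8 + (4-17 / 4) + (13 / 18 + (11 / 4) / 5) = 1591 / 720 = 2.21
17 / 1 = 17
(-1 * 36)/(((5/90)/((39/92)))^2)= -1108809/529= -2096.05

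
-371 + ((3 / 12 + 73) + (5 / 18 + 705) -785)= -13589 / 36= -377.47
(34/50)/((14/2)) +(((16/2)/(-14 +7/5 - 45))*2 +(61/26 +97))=2030414/20475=99.17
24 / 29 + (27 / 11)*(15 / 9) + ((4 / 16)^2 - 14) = -46033 / 5104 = -9.02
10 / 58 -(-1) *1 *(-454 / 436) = -5493 / 6322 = -0.87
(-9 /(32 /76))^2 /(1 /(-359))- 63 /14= -10497807 /64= -164028.23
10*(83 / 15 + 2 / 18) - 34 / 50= 12547 / 225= 55.76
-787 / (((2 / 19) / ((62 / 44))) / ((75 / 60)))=-2317715 / 176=-13168.84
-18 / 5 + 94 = 452 / 5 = 90.40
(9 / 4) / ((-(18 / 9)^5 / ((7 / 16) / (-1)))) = 63 / 2048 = 0.03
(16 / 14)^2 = 64 / 49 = 1.31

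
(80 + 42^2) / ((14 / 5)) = 4610 / 7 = 658.57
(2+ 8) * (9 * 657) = 59130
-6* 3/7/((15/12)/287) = -2952/5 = -590.40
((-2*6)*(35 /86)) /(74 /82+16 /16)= -2.57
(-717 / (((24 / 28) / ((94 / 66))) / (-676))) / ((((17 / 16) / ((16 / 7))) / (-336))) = -108860530688 / 187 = -582141875.34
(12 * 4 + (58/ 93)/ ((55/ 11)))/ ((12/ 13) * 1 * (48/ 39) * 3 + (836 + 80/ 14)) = 13236587/ 232448850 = 0.06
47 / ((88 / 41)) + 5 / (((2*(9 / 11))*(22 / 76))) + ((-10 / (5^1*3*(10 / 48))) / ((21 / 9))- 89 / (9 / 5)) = -509011 / 27720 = -18.36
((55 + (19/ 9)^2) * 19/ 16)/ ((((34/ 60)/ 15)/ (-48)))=-4575200/ 51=-89709.80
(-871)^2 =758641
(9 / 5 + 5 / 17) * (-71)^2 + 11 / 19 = 17049597 / 1615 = 10557.03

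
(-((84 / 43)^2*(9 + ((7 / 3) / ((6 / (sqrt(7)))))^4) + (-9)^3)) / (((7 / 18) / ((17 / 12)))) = 2514.95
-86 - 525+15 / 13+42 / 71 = -562342 / 923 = -609.25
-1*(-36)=36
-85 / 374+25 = 545 / 22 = 24.77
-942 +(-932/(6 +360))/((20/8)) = -862862/915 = -943.02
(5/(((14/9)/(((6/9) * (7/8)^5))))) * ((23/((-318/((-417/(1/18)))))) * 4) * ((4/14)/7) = 21148155/217088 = 97.42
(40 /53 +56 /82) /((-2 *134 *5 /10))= -1562 /145591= -0.01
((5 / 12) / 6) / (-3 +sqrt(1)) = -5 / 144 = -0.03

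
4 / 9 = 0.44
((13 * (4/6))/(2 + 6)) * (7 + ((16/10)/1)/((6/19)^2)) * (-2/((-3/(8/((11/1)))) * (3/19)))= 76.66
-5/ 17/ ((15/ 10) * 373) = -10/ 19023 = -0.00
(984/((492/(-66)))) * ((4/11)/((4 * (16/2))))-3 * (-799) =4791/2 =2395.50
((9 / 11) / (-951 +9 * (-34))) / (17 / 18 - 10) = 54 / 751267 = 0.00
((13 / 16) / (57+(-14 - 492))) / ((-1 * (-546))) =-1 / 301728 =-0.00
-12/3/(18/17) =-34/9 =-3.78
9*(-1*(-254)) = 2286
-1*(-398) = 398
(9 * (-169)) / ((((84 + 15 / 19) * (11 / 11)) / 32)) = -102752 / 179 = -574.03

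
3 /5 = 0.60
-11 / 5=-2.20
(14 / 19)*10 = 140 / 19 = 7.37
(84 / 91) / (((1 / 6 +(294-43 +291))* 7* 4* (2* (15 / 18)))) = 54 / 1480115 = 0.00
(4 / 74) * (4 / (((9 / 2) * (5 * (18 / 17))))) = 136 / 14985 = 0.01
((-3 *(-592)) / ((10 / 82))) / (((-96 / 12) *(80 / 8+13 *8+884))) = -4551 / 2495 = -1.82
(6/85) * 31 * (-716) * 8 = -1065408/85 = -12534.21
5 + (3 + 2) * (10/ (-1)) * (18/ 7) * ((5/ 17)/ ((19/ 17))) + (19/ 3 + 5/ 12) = -11749/ 532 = -22.08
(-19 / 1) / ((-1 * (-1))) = -19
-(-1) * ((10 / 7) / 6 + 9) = 194 / 21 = 9.24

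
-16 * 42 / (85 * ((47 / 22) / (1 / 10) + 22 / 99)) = -66528 / 181645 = -0.37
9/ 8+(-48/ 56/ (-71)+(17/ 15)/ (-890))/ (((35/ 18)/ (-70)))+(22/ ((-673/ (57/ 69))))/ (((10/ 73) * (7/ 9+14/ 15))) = 12148778769/ 19562360200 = 0.62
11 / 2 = 5.50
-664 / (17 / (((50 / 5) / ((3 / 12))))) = -26560 / 17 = -1562.35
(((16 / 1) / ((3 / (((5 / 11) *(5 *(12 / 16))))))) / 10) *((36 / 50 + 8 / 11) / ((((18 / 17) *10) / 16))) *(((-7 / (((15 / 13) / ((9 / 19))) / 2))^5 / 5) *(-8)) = 2334708537982119936 / 117034366796875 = 19948.91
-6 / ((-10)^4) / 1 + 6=29997 / 5000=6.00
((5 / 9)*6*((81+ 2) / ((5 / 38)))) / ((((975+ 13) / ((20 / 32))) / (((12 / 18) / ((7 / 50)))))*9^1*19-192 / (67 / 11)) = 13207375 / 356366754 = 0.04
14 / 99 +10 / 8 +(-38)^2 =572375 / 396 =1445.39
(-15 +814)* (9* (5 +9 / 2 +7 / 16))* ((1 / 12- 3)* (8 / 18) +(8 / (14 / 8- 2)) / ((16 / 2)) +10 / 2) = -42347 / 2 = -21173.50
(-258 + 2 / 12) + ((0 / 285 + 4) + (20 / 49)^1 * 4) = -74147 / 294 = -252.20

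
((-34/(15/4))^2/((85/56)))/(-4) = -13.54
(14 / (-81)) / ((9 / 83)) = -1162 / 729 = -1.59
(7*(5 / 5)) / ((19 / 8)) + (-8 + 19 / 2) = 169 / 38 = 4.45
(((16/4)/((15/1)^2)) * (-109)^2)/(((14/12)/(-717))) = -22716472/175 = -129808.41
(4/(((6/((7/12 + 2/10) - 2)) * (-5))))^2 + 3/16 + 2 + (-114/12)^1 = -5901809/810000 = -7.29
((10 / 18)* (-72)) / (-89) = 40 / 89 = 0.45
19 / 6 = 3.17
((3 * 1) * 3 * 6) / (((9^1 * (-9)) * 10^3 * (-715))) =1 / 1072500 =0.00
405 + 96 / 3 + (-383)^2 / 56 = 171161 / 56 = 3056.45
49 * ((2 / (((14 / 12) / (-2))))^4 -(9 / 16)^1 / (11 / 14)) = 29045025 / 4312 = 6735.86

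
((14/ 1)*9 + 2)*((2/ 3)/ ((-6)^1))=-128/ 9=-14.22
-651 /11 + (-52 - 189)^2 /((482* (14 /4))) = -1906 /77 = -24.75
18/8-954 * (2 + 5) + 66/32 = -106779/16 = -6673.69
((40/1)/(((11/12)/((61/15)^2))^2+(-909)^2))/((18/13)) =57598698560/1647439976139849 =0.00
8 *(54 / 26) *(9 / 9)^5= 216 / 13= 16.62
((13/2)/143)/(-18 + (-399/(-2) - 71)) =1/2431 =0.00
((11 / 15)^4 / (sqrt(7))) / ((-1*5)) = -14641*sqrt(7) / 1771875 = -0.02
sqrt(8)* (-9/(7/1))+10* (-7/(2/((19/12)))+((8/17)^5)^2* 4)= -1340120547723065/24191926805388-18* sqrt(2)/7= -59.03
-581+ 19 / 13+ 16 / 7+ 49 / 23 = -1203731 / 2093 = -575.12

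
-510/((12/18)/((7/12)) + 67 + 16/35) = -2550/343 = -7.43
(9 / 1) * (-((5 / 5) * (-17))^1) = 153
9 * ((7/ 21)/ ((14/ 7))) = 3/ 2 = 1.50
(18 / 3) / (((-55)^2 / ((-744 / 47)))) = -4464 / 142175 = -0.03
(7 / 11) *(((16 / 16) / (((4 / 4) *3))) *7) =49 / 33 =1.48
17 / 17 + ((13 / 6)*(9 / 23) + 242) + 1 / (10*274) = 243.85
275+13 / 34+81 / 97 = 910965 / 3298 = 276.22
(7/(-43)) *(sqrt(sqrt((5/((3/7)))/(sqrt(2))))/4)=-7 *2^(7/8) *3^(3/4) *35^(1/4)/1032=-0.07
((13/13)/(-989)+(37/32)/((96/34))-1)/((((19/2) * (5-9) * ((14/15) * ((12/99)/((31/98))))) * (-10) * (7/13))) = -0.01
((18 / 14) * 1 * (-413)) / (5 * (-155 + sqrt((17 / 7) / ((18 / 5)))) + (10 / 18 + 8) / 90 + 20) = 290324250 * sqrt(1190) / 2617217151853 + 108294386130 / 153953950109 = 0.71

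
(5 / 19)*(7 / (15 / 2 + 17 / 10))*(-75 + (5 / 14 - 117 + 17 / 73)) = -4890525 / 127604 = -38.33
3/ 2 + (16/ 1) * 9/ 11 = 321/ 22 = 14.59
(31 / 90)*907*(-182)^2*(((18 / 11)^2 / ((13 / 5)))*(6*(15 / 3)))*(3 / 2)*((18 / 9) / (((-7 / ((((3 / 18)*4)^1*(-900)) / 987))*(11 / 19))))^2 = 68404477190400000 / 1584756481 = 43164030.57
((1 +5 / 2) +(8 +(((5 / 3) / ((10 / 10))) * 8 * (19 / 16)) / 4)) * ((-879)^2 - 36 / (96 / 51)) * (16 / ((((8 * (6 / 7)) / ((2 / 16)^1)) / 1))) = 1783554675 / 512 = 3483505.22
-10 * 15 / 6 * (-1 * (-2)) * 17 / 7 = -850 / 7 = -121.43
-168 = -168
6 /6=1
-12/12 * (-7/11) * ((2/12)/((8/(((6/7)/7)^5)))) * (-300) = -48600/443889677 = -0.00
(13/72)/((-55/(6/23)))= -13/15180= -0.00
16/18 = 8/9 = 0.89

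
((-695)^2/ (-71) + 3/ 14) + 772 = -5994769/ 994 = -6030.95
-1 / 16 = -0.06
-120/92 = -30/23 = -1.30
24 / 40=3 / 5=0.60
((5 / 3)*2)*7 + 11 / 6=151 / 6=25.17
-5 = -5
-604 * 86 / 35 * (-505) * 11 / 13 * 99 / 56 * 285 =203535194445 / 637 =319521498.34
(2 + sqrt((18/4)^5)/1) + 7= 9 + 243 *sqrt(2)/8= 51.96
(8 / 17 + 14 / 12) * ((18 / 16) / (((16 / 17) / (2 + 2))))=501 / 64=7.83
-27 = -27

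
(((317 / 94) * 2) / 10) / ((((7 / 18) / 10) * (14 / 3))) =8559 / 2303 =3.72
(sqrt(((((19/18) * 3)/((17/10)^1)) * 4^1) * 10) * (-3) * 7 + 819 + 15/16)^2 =3068840337/4352 - 459165 * sqrt(1938)/68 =407896.14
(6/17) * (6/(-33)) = -12/187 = -0.06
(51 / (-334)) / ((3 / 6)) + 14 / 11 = 1777 / 1837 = 0.97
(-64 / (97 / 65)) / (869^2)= -4160 / 73250617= -0.00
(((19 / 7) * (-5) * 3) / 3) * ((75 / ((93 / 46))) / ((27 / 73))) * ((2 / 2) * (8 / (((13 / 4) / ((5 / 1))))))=-1276040000 / 76167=-16753.19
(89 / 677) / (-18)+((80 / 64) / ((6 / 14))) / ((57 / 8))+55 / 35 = 3198497 / 1620738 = 1.97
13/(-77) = -13/77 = -0.17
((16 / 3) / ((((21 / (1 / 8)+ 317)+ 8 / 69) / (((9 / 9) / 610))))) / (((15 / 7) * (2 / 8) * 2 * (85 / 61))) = 2576 / 213390375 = 0.00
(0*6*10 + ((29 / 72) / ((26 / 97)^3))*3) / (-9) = -26467517 / 3796416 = -6.97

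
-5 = -5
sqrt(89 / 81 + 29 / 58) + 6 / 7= 6 / 7 + sqrt(518) / 18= 2.12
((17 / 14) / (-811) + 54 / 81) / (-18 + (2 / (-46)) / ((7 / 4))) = -521111 / 14121132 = -0.04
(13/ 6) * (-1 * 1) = -13/ 6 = -2.17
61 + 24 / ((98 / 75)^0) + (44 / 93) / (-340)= 671914 / 7905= 85.00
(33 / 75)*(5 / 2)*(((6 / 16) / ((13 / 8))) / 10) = 0.03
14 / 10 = 1.40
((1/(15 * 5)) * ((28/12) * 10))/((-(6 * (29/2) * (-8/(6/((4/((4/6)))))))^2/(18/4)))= -7/2422080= -0.00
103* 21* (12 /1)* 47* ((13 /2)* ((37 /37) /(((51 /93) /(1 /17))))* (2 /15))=163877532 /1445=113410.06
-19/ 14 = -1.36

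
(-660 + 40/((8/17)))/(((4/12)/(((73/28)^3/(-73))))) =9192525/21952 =418.76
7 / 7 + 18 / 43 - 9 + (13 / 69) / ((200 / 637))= -4142717 / 593400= -6.98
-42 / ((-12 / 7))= 49 / 2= 24.50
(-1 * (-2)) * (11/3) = 22/3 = 7.33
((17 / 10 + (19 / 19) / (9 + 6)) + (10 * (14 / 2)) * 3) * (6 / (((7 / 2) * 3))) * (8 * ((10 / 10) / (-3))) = -101648 / 315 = -322.69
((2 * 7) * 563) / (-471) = -7882 / 471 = -16.73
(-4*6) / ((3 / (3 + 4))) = -56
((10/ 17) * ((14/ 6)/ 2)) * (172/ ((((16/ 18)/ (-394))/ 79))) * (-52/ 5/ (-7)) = -104396604/ 17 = -6140976.71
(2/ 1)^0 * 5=5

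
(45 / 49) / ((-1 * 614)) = -45 / 30086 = -0.00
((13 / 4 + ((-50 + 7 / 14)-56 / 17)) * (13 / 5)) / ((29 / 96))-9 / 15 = -1052607 / 2465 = -427.02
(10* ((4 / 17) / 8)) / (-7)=-5 / 119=-0.04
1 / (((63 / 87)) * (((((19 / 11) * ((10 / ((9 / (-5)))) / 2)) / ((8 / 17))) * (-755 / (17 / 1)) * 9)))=2552 / 7531125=0.00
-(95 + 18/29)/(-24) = 2773/696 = 3.98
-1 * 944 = -944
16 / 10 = 8 / 5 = 1.60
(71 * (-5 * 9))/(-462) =1065/154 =6.92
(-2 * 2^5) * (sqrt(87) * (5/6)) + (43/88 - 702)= -61733/88 - 160 * sqrt(87)/3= -1198.97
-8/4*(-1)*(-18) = -36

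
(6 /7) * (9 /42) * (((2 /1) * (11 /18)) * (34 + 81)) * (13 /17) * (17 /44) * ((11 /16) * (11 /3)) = 180895 /9408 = 19.23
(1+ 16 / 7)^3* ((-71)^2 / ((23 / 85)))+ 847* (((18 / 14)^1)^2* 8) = 230510557 / 343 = 672042.44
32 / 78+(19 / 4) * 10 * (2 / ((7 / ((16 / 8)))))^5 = 2165872 / 655473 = 3.30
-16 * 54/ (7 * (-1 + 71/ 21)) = -1296/ 25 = -51.84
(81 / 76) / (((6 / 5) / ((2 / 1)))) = 135 / 76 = 1.78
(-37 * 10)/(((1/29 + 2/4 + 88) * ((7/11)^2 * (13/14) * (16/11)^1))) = -1428163/186914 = -7.64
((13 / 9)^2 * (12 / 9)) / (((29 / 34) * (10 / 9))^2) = 195364 / 63075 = 3.10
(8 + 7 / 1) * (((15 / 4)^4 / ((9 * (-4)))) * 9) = -759375 / 1024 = -741.58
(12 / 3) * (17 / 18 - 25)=-866 / 9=-96.22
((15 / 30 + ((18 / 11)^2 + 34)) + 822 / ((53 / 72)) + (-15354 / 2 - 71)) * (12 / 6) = -84576479 / 6413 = -13188.29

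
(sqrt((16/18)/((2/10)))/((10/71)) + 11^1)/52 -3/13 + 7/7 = 71 * sqrt(10)/780 + 51/52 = 1.27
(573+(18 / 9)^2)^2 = 332929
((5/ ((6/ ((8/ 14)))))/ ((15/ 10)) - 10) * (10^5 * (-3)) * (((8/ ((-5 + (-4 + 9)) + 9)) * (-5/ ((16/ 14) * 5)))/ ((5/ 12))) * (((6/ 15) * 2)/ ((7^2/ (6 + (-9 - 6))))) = 39040000/ 49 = 796734.69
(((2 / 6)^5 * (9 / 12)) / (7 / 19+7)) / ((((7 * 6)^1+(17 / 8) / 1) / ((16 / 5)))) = 152 / 5003775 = 0.00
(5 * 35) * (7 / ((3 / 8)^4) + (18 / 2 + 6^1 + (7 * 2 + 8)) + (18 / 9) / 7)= 5546125 / 81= 68470.68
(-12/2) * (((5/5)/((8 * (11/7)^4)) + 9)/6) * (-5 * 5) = 26413825/117128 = 225.51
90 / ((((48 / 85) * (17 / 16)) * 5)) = 30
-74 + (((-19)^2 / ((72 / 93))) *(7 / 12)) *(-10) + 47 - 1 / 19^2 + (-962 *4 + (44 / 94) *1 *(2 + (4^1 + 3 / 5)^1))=-80528820431 / 12216240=-6591.95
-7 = -7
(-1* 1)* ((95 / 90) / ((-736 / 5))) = 95 / 13248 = 0.01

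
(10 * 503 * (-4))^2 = 404814400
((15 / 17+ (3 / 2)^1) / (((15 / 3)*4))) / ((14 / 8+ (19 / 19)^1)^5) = 10368 / 13689335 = 0.00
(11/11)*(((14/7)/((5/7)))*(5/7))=2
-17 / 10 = -1.70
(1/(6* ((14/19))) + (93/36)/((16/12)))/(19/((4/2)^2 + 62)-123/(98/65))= -55979/2103232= -0.03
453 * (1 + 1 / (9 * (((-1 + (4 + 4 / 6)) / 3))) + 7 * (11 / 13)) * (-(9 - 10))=454359 / 143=3177.34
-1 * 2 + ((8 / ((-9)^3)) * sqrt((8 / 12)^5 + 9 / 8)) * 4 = -2 - 8 * sqrt(14658) / 19683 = -2.05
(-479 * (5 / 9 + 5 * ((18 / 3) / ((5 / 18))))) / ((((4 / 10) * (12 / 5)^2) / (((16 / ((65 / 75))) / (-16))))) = 292489375 / 11232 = 26040.72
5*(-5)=-25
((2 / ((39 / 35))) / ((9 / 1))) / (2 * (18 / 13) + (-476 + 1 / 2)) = -140 / 331857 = -0.00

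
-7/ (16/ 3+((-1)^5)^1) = -21/ 13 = -1.62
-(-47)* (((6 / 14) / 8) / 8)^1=141 / 448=0.31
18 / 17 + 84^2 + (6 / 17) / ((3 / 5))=119980 / 17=7057.65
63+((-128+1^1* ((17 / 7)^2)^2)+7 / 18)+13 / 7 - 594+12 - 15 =-27009869 / 43218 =-624.97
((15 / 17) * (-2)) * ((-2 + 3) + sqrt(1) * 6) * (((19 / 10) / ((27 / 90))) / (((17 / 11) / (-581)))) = 8500030 / 289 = 29411.87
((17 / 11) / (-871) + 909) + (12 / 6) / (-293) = 2551750654 / 2807233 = 908.99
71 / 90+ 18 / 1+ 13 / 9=607 / 30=20.23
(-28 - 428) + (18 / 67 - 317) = -51773 / 67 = -772.73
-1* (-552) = 552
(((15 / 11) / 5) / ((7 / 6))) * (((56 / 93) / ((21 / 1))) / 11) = 16 / 26257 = 0.00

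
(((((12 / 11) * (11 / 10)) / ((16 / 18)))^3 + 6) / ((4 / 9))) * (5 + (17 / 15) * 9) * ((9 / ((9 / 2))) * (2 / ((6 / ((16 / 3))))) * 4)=2571954 / 625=4115.13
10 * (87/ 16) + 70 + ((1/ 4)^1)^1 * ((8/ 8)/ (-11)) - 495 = -32617/ 88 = -370.65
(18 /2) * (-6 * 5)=-270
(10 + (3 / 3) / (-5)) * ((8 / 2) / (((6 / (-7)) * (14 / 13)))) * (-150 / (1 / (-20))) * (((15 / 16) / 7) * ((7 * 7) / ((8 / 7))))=-11704875 / 16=-731554.69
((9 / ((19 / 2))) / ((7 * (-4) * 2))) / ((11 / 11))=-9 / 532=-0.02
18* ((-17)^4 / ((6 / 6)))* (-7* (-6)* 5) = 315709380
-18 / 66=-0.27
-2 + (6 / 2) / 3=-1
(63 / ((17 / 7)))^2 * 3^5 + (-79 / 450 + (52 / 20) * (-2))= 21265798259 / 130050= 163520.17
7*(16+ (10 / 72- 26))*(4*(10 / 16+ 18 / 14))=-37985 / 72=-527.57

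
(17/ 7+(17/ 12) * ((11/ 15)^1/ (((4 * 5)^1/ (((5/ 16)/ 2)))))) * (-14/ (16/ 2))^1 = -392989/ 92160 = -4.26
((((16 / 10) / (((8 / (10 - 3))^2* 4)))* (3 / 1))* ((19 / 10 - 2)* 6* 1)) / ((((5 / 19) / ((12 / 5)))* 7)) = -3591 / 5000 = -0.72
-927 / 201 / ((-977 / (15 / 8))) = 4635 / 523672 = 0.01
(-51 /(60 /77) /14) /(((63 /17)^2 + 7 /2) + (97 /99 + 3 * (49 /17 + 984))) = -5350257 /3409127020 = -0.00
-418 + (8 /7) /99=-289666 /693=-417.99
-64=-64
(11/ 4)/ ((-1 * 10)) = -11/ 40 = -0.28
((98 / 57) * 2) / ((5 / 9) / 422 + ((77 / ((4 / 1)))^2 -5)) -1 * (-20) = 4222755668 / 211038529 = 20.01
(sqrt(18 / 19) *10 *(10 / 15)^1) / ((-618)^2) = 5 *sqrt(38) / 1814139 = 0.00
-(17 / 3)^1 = -17 / 3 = -5.67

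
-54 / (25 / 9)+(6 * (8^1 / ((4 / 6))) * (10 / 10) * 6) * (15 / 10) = 15714 / 25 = 628.56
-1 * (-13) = 13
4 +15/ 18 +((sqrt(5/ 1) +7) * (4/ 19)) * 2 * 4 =32 * sqrt(5)/ 19 +1895/ 114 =20.39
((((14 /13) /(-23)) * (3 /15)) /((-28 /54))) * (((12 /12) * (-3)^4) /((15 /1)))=729 /7475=0.10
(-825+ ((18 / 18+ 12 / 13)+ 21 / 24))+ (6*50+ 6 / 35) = -1900191 / 3640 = -522.03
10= 10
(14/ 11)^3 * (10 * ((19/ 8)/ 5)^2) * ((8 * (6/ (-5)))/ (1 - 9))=5.58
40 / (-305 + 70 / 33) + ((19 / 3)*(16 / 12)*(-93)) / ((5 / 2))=-9423248 / 29985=-314.27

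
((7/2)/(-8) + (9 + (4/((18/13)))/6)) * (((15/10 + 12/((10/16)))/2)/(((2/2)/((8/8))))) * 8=89861/120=748.84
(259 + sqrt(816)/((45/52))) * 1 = 208 * sqrt(51)/45 + 259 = 292.01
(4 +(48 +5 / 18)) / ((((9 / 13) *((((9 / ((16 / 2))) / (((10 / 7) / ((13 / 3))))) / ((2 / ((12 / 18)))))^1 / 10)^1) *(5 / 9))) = 75280 / 63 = 1194.92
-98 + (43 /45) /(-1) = -4453 /45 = -98.96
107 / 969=0.11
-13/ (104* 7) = -1/ 56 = -0.02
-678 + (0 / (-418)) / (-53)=-678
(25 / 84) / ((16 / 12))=25 / 112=0.22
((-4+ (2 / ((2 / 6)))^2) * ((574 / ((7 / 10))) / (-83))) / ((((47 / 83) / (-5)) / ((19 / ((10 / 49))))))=12214720 / 47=259887.66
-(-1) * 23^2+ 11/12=6359/12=529.92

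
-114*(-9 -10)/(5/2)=4332/5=866.40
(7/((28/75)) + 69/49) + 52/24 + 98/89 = 1225927/52332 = 23.43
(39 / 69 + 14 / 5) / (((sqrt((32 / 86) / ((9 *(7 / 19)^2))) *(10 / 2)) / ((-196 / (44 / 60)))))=-325.94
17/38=0.45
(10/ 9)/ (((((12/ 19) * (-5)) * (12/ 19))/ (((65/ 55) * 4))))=-4693/ 1782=-2.63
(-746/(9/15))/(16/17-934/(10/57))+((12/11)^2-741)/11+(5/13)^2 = -20417697363292/305316227931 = -66.87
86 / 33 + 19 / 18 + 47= 10031 / 198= 50.66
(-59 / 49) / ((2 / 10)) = -295 / 49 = -6.02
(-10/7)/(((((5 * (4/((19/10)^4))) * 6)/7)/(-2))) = 130321/60000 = 2.17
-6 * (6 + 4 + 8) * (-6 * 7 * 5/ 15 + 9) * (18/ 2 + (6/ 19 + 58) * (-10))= -5890860/ 19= -310045.26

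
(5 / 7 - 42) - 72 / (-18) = -261 / 7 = -37.29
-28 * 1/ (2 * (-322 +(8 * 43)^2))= -7/ 59007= -0.00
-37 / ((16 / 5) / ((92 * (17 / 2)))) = -72335 / 8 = -9041.88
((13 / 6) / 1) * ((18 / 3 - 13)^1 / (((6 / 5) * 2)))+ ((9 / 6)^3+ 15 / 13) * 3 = 3401 / 468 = 7.27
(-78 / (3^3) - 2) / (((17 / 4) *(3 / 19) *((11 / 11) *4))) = -1.82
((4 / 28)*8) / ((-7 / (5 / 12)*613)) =-10 / 90111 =-0.00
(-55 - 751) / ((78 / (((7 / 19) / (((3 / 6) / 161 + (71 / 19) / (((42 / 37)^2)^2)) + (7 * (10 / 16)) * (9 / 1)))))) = -5176824912 / 56607292039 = -0.09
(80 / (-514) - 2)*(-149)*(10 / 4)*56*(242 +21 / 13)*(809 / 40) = 221556342.36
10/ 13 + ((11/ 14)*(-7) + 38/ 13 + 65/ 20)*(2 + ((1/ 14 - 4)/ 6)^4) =828122405/ 369847296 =2.24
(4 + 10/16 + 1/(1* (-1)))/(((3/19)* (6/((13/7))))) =7163/1008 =7.11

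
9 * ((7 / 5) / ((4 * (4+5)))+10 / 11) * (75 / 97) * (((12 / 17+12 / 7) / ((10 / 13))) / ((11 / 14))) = 5270616 / 199529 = 26.42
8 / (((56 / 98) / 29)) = 406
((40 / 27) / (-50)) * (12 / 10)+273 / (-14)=-8791 / 450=-19.54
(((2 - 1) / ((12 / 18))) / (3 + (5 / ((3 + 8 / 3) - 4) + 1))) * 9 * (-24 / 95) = -324 / 665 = -0.49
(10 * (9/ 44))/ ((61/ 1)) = 45/ 1342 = 0.03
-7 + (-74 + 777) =696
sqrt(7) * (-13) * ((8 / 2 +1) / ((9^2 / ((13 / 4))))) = -845 * sqrt(7) / 324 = -6.90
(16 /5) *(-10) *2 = -64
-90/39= -2.31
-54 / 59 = -0.92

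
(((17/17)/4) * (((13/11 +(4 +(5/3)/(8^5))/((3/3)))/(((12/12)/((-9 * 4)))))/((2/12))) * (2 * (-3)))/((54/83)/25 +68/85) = 313929532575/154451968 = 2032.54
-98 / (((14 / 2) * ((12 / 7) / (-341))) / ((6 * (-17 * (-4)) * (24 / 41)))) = 27269088 / 41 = 665099.71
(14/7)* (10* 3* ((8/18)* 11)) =880/3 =293.33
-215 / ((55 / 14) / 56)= -33712 / 11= -3064.73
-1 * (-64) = 64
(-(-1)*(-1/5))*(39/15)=-13/25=-0.52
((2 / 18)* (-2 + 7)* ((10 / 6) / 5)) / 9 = 5 / 243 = 0.02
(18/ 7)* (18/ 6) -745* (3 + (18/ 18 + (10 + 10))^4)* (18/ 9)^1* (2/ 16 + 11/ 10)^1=-2484873393/ 7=-354981913.29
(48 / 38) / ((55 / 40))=192 / 209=0.92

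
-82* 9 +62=-676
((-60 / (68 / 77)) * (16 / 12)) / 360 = -0.25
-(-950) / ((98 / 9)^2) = 38475 / 4802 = 8.01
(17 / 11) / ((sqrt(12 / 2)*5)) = 17*sqrt(6) / 330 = 0.13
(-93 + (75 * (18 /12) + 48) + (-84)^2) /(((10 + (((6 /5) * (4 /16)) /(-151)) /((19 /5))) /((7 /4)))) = 286122501 /229508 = 1246.68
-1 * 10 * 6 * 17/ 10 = -102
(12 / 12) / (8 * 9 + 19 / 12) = 12 / 883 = 0.01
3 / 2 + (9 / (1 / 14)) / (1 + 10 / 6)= 48.75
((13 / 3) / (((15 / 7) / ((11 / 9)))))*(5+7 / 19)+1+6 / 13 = 491177 / 33345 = 14.73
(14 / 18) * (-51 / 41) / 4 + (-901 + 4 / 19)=-8422841 / 9348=-901.03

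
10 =10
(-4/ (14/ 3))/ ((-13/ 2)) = 12/ 91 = 0.13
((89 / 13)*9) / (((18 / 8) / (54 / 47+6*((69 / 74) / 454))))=163194138 / 5131789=31.80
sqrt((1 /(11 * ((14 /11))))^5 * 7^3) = sqrt(2) /56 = 0.03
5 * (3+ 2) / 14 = 25 / 14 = 1.79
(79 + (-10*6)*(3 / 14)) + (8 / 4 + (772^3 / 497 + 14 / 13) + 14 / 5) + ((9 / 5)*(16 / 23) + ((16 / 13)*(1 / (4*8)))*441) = 1375832037197 / 1486030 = 925844.05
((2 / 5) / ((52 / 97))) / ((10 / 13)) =97 / 100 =0.97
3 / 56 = 0.05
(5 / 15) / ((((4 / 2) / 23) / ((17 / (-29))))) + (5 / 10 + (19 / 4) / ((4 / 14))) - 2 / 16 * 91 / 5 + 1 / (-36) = 32821 / 2610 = 12.58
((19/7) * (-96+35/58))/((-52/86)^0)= -105127/406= -258.93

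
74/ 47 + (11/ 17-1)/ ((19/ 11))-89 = -87.63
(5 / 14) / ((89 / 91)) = 65 / 178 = 0.37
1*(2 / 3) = 2 / 3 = 0.67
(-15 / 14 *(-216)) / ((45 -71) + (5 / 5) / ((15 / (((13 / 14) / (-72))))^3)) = -799967508480000 / 89872892930197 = -8.90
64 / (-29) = -64 / 29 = -2.21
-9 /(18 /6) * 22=-66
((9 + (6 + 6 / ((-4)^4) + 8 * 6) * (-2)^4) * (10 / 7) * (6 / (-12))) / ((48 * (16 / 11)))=-128095 / 14336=-8.94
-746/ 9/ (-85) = 746/ 765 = 0.98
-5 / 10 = -1 / 2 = -0.50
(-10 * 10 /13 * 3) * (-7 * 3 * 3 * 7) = 132300 /13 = 10176.92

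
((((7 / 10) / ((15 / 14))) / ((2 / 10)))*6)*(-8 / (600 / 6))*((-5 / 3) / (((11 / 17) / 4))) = 13328 / 825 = 16.16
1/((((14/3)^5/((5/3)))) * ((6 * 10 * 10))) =27/21512960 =0.00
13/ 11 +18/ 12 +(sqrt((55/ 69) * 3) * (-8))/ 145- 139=-2999/ 22- 8 * sqrt(1265)/ 3335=-136.40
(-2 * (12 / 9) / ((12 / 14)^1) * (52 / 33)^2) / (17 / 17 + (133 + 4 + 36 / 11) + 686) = -208 / 22275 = -0.01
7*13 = 91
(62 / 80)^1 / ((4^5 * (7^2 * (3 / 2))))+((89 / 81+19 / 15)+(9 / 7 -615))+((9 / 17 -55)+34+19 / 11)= -630.09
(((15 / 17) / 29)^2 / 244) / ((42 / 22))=825 / 415127692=0.00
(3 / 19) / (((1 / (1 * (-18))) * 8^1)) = -27 / 76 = -0.36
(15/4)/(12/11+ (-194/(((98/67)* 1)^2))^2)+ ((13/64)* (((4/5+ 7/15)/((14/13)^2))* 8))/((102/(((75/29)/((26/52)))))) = 437563997116208185/4837346679201776544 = 0.09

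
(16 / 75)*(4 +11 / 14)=536 / 525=1.02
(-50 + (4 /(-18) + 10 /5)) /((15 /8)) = -3472 /135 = -25.72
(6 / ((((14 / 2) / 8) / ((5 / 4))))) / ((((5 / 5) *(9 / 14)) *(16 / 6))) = 5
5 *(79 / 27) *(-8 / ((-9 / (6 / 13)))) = 6.00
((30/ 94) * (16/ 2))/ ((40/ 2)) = 0.13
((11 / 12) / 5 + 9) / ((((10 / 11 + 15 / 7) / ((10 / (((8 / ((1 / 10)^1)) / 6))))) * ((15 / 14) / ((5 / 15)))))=296989 / 423000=0.70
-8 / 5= -1.60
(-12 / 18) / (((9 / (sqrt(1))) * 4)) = -1 / 54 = -0.02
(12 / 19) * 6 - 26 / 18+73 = 12884 / 171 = 75.35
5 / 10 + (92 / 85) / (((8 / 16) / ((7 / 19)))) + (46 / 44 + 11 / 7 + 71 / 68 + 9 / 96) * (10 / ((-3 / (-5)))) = 381282593 / 5969040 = 63.88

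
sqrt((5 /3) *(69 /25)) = sqrt(115) /5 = 2.14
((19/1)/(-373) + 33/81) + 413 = 4162913/10071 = 413.36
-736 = -736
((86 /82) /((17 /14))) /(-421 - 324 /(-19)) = -11438 /5349475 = -0.00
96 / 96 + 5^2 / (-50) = 1 / 2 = 0.50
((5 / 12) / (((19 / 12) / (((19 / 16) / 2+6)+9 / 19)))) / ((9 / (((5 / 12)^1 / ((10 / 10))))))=107425 / 1247616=0.09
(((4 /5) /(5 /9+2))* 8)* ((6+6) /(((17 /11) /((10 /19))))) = 76032 /7429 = 10.23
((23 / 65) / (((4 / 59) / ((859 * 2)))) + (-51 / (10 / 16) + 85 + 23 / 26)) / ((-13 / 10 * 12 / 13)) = -7475.77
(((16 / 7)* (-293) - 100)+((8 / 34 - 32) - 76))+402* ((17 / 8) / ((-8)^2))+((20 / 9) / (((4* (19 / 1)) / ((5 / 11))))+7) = -49115250169 / 57302784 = -857.12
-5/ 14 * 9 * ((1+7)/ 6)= -30/ 7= -4.29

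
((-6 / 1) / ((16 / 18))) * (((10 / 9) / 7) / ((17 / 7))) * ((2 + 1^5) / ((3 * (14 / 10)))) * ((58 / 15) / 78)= -145 / 9282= -0.02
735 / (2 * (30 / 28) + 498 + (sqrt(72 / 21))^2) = 343 / 235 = 1.46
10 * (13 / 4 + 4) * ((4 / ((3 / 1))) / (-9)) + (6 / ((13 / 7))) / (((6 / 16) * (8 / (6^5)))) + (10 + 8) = 8381.41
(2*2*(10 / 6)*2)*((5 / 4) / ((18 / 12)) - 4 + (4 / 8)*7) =40 / 9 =4.44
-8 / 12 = -2 / 3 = -0.67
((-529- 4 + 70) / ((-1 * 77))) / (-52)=-463 / 4004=-0.12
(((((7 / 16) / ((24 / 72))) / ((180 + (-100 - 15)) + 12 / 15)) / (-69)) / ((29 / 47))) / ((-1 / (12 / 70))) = 3 / 37352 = 0.00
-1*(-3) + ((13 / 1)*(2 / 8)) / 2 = 37 / 8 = 4.62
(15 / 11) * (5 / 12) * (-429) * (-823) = 802425 / 4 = 200606.25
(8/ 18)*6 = 8/ 3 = 2.67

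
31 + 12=43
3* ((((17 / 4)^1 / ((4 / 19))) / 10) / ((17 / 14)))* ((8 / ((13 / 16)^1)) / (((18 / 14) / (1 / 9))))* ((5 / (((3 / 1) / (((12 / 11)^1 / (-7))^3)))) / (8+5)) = -9728 / 4723719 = -0.00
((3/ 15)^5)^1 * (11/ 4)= 11/ 12500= 0.00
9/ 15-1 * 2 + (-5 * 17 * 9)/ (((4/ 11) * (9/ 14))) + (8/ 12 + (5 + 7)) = -97837/ 30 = -3261.23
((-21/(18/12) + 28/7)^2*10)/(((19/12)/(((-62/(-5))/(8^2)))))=2325/19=122.37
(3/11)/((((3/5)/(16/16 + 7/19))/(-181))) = -23530/209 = -112.58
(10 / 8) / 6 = 5 / 24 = 0.21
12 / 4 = 3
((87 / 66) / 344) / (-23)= -29 / 174064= -0.00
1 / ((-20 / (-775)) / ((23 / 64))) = 3565 / 256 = 13.93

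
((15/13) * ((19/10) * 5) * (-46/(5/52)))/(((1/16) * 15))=-27968/5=-5593.60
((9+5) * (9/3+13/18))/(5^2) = 469/225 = 2.08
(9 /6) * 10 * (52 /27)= 260 /9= 28.89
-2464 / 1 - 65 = -2529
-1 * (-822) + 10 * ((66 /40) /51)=27959 /34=822.32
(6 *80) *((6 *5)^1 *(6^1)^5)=111974400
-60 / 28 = -15 / 7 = -2.14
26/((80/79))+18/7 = 28.25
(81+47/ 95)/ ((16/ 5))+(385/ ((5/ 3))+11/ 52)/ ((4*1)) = 329083/ 3952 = 83.27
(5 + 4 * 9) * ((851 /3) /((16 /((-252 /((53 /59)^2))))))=-226999.55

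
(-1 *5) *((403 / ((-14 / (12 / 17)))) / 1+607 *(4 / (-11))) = 1577650 / 1309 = 1205.23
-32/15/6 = -16/45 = -0.36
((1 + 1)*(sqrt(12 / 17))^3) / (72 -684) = -4*sqrt(51) / 14739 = -0.00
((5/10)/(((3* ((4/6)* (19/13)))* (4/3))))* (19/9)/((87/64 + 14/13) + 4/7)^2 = 27559168/920535867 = 0.03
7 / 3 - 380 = -1133 / 3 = -377.67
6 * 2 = 12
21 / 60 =7 / 20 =0.35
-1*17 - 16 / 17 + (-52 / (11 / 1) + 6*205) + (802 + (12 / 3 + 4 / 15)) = 5648143 / 2805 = 2013.60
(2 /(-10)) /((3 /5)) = -1 /3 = -0.33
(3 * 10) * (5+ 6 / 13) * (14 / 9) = 9940 / 39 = 254.87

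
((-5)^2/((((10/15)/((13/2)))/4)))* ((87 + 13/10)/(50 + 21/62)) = 5337735/3121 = 1710.26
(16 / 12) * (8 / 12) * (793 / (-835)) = -6344 / 7515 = -0.84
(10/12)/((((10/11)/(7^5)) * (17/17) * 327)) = 184877/3924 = 47.11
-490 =-490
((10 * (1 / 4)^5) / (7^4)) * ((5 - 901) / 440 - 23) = -1377 / 13522432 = -0.00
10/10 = 1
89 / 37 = 2.41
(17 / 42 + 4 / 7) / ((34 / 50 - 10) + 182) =1025 / 181314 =0.01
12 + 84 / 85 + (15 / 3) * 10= 5354 / 85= 62.99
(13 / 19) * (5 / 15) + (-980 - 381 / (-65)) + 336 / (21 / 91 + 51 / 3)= -7072181 / 7410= -954.41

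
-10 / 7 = -1.43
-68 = -68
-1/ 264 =-0.00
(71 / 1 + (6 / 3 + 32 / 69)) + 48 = 8381 / 69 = 121.46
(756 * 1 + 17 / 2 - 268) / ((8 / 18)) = 8937 / 8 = 1117.12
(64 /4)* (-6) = -96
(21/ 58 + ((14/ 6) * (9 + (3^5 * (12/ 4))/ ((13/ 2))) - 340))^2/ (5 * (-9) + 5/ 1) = -81.07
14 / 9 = 1.56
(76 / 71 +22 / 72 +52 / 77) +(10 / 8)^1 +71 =3655847 / 49203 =74.30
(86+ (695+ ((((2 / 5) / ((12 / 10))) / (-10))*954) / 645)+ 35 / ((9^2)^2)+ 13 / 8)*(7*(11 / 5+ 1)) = 618195503954 / 35265375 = 17529.82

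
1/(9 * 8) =1/72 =0.01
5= 5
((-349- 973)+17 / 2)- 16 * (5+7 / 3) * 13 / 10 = -43981 / 30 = -1466.03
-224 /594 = -112 /297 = -0.38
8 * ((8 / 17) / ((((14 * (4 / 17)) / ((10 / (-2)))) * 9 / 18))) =-11.43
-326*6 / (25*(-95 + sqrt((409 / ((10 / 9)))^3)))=-43200216*sqrt(4090) / 249338226205 - 7432800 / 49867645241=-0.01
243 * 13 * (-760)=-2400840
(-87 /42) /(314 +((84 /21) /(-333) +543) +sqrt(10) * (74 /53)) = -7741282900401 /3202625691562094 +6306146541 * sqrt(10) /1601312845781047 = -0.00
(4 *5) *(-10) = -200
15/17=0.88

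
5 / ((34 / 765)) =112.50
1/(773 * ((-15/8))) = -8/11595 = -0.00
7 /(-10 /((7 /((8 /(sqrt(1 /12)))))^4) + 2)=-16807 /5893438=-0.00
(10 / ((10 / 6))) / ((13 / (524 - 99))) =2550 / 13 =196.15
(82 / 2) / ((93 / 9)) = 123 / 31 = 3.97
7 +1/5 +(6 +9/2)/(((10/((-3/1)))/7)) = -297/20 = -14.85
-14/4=-7/2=-3.50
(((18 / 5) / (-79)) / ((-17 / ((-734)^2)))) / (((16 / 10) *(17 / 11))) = 13334211 / 22831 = 584.04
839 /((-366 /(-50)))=114.62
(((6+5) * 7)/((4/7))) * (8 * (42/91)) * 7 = 45276/13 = 3482.77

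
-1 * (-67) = 67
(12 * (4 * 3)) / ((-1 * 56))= -18 / 7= -2.57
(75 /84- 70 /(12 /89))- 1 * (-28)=-490.27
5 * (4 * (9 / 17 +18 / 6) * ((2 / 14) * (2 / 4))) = 600 / 119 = 5.04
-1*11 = -11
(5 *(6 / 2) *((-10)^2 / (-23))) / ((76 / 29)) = -10875 / 437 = -24.89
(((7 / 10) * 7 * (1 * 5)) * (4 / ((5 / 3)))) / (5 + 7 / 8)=2352 / 235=10.01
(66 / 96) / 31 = 11 / 496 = 0.02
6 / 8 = 3 / 4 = 0.75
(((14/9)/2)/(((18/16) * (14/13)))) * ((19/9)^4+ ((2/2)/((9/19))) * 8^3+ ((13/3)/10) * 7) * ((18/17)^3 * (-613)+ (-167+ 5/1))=-101605212873164/161170965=-630418.84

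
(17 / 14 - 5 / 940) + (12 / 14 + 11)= 17195 / 1316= 13.07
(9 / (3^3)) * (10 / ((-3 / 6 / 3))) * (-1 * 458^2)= 4195280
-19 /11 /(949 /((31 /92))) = -589 /960388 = -0.00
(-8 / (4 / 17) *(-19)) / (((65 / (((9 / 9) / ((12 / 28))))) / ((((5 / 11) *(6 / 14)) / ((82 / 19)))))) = 6137 / 5863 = 1.05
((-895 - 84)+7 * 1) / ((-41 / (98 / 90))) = 5292 / 205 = 25.81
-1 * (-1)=1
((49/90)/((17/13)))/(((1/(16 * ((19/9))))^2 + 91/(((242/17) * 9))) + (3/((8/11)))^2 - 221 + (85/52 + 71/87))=-1342713404032/647660940586735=-0.00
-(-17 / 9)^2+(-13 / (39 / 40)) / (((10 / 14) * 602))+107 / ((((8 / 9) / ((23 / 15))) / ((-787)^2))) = 15927066520541 / 139320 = 114320029.58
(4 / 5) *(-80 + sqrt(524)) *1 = -64 + 8 *sqrt(131) / 5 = -45.69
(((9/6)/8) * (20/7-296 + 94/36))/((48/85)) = -3111595/32256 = -96.47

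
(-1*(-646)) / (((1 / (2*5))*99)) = 6460 / 99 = 65.25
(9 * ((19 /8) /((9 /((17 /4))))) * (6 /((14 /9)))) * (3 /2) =26163 /448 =58.40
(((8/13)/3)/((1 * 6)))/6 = 2/351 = 0.01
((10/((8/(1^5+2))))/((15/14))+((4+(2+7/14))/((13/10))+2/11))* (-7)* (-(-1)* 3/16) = -11.39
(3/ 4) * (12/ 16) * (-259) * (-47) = 109557/ 16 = 6847.31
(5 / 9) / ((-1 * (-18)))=0.03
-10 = -10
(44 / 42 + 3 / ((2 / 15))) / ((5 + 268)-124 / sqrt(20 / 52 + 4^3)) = 1978* sqrt(1209) / 14040845 + 26703 / 308590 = 0.09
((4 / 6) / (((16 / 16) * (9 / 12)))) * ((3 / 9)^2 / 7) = 8 / 567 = 0.01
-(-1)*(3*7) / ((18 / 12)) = 14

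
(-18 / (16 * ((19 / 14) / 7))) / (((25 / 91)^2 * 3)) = -1217307 / 47500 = -25.63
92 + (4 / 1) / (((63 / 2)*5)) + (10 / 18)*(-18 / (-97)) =2814986 / 30555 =92.13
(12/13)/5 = 12/65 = 0.18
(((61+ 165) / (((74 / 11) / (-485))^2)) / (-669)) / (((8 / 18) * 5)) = -1929738855 / 2442296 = -790.13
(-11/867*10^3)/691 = -11000/599097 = -0.02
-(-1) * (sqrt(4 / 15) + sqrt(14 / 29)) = 2 * sqrt(15) / 15 + sqrt(406) / 29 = 1.21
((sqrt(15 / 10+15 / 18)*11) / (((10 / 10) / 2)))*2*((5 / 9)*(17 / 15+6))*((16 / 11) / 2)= 3424*sqrt(21) / 81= 193.71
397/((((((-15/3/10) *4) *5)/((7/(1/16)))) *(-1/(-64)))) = -284569.60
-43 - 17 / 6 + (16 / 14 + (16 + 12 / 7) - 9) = -1511 / 42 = -35.98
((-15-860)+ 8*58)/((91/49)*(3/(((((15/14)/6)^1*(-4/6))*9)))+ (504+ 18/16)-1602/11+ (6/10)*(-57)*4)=-1.89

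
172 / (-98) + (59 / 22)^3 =9147843 / 521752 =17.53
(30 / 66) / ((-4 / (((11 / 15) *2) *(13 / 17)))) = -13 / 102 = -0.13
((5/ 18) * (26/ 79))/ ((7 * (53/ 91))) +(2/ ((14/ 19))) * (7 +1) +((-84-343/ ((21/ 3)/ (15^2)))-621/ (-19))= -55403770561/ 5011839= -11054.58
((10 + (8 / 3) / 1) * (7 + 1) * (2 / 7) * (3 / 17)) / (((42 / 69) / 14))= 13984 / 119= 117.51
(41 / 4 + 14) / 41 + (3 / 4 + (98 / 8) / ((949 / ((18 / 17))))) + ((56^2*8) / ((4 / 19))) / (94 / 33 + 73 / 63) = 109255085468591 / 3673709962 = 29739.71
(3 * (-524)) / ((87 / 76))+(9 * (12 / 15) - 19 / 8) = -1587363 / 1160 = -1368.42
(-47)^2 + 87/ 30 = 22119/ 10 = 2211.90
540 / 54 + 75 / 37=445 / 37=12.03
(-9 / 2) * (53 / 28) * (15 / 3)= -2385 / 56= -42.59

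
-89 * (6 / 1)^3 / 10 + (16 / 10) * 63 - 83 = -9523 / 5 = -1904.60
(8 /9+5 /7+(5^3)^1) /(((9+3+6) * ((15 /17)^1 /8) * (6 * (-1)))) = -271184 /25515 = -10.63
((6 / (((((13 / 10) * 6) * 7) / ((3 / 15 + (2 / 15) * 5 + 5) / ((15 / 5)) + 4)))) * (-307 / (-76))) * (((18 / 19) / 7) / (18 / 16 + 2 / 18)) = 5923872 / 20466173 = 0.29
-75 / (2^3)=-75 / 8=-9.38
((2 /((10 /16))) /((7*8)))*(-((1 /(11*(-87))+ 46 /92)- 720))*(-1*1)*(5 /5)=-275425 /6699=-41.11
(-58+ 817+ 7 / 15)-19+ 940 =25207 / 15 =1680.47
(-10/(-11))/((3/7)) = 70/33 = 2.12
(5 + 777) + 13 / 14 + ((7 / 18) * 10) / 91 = 782.97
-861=-861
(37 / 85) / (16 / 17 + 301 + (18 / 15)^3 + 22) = 925 / 692047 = 0.00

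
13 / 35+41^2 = 58848 / 35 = 1681.37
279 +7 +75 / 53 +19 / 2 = 31473 / 106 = 296.92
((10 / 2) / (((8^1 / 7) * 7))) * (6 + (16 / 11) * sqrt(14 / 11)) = 10 * sqrt(154) / 121 + 15 / 4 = 4.78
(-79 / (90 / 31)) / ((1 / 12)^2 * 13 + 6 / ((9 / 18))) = -19592 / 8705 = -2.25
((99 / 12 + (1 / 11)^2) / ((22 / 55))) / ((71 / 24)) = 59955 / 8591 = 6.98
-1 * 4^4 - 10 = -266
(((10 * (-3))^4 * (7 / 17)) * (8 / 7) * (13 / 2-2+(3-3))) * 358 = 10439280000 / 17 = 614075294.12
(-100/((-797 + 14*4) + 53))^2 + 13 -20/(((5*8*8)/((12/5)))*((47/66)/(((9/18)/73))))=13.02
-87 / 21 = -29 / 7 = -4.14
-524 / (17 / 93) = -48732 / 17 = -2866.59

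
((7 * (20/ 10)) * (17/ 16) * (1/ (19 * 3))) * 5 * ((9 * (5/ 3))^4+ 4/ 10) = 30122113/ 456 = 66057.27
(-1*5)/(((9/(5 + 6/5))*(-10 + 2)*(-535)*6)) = -31/231120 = -0.00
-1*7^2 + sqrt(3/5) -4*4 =-65 + sqrt(15)/5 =-64.23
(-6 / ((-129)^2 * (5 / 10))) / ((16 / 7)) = -7 / 22188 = -0.00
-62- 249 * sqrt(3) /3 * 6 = -498 * sqrt(3)- 62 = -924.56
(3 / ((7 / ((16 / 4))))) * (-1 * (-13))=156 / 7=22.29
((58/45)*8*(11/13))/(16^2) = 319/9360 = 0.03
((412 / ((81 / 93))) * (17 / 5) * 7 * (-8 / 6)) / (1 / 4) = -60044.17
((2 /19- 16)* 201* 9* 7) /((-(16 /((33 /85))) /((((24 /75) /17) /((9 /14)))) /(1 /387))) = 10906126 /29514125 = 0.37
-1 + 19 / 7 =12 / 7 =1.71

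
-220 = -220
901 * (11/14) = 9911/14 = 707.93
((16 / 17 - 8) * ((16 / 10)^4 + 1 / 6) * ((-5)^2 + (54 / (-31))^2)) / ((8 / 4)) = -1357880282 / 2042125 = -664.93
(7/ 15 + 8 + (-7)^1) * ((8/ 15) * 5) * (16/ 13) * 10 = 5632/ 117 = 48.14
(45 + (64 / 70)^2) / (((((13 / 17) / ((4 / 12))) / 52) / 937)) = 3577589684 / 3675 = 973493.79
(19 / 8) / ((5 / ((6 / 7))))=57 / 140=0.41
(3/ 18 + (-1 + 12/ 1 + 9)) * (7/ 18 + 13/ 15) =13673/ 540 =25.32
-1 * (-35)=35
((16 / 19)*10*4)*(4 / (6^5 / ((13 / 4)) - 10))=16640 / 294253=0.06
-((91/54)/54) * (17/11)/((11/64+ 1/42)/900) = -17326400/78111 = -221.82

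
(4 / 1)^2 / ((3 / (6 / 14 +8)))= 44.95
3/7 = 0.43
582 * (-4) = -2328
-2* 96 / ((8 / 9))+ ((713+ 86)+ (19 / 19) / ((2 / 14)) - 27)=563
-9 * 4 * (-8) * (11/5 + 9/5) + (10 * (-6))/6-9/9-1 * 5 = 1136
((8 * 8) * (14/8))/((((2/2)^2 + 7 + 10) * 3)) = 56/27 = 2.07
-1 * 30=-30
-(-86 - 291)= 377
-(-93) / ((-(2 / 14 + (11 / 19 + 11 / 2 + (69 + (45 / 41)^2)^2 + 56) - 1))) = -69903675618 / 3750680434021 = -0.02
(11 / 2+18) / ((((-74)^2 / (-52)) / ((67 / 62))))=-40937 / 169756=-0.24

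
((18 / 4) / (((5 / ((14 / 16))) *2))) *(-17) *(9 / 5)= -9639 / 800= -12.05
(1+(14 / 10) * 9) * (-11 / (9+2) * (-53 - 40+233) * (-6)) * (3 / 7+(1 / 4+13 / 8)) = 26316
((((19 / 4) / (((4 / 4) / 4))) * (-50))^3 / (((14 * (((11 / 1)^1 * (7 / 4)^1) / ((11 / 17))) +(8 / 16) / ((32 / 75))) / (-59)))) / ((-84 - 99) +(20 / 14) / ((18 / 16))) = -203959224000000 / 306043219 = -666439.28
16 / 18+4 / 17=172 / 153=1.12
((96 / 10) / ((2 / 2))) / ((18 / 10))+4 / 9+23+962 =8917 / 9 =990.78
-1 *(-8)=8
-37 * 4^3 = -2368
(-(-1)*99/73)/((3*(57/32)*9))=352/12483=0.03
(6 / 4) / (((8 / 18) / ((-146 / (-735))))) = 657 / 980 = 0.67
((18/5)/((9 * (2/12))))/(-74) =-6/185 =-0.03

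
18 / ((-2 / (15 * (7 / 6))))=-315 / 2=-157.50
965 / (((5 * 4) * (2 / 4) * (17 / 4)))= 386 / 17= 22.71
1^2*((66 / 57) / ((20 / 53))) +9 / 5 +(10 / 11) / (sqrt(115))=2*sqrt(115) / 253 +185 / 38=4.95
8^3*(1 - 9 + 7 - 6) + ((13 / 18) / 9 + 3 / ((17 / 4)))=-9868171 / 2754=-3583.21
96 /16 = 6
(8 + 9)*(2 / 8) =17 / 4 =4.25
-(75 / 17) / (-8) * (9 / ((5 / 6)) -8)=105 / 68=1.54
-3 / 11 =-0.27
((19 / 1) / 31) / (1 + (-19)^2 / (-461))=2.83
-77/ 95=-0.81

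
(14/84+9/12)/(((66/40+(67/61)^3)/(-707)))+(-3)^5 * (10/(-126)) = -56313311930/283618293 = -198.55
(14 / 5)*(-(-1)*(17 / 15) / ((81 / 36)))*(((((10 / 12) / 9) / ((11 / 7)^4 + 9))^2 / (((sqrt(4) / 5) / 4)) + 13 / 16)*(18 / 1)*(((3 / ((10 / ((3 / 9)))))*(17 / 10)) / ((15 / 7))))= 352867624684547 / 215539101562500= 1.64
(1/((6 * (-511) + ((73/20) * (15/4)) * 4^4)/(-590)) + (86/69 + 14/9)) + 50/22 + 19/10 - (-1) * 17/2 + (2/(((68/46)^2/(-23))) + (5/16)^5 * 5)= -1739737036858967/251856782622720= -6.91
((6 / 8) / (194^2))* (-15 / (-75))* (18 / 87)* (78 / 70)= 351 / 382005400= 0.00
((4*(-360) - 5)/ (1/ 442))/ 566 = -319345/ 283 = -1128.43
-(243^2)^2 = -3486784401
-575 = -575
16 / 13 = 1.23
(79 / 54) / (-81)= -79 / 4374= -0.02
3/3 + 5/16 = 1.31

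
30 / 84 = 5 / 14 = 0.36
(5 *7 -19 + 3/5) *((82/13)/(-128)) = -3403/4160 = -0.82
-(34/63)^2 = -1156/3969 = -0.29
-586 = -586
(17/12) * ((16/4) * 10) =170/3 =56.67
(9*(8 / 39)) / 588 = 2 / 637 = 0.00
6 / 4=3 / 2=1.50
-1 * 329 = -329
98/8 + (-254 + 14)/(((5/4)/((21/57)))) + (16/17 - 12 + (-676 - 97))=-1088569/1292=-842.55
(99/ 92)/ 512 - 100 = -4710301/ 47104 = -100.00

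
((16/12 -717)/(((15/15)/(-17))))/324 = 36499/972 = 37.55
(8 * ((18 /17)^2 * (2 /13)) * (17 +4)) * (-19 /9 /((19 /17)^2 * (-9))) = 1344 /247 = 5.44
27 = 27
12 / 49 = 0.24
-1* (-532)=532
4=4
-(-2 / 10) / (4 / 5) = 1 / 4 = 0.25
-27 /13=-2.08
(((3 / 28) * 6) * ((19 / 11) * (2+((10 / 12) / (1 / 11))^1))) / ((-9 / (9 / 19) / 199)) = -39999 / 308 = -129.87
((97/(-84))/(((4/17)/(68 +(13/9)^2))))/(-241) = 1337339/937008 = 1.43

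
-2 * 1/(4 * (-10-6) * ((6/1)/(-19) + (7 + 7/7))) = 19/4672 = 0.00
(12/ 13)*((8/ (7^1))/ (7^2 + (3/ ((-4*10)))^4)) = 245760000/ 11415047371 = 0.02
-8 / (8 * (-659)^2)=-1 / 434281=-0.00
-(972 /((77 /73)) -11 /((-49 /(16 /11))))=-496868 /539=-921.83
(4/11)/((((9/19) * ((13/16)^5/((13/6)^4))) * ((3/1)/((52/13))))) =19922944/312741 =63.70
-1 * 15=-15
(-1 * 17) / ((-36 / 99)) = 187 / 4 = 46.75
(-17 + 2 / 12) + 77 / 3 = 53 / 6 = 8.83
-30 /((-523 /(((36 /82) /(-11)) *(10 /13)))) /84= -450 /21464443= -0.00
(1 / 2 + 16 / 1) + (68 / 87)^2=259025 / 15138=17.11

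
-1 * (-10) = 10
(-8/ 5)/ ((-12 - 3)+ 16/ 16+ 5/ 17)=136/ 1165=0.12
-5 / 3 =-1.67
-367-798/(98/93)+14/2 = -7821/7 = -1117.29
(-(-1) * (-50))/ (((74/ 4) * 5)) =-20/ 37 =-0.54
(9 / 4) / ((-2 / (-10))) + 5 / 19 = 875 / 76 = 11.51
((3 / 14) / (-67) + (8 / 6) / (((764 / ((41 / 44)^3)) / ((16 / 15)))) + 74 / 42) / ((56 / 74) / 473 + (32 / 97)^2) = 80786260944212123 / 5068352783522160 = 15.94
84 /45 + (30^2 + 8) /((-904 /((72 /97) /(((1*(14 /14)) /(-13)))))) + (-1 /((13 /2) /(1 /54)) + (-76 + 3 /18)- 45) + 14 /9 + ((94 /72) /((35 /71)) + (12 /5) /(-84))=-56610377623 /538623540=-105.10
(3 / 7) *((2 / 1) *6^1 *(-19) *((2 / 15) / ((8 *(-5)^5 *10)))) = 57 / 1093750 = 0.00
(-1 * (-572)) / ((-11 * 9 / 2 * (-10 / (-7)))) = -364 / 45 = -8.09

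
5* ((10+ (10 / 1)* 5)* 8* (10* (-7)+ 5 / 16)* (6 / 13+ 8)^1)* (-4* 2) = 11321538.46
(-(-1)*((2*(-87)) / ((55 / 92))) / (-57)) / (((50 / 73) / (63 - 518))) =-17723524 / 5225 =-3392.06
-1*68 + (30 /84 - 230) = -4167 /14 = -297.64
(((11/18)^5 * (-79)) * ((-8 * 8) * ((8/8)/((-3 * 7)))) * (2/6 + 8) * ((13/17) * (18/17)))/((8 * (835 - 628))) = -4134984425/49454836578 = -0.08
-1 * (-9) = 9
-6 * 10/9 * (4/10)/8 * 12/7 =-4/7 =-0.57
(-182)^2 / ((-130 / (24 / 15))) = -10192 / 25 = -407.68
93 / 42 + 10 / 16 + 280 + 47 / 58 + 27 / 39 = 6003027 / 21112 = 284.34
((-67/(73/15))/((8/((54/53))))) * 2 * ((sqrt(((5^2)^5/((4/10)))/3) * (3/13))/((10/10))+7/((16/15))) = -84796875 * sqrt(30)/201188 - 2849175/123808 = -2331.56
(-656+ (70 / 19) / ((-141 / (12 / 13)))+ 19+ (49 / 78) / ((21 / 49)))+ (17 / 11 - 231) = -1988302973 / 2298582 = -865.01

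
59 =59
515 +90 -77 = 528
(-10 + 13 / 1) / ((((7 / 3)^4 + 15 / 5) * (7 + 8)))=81 / 13220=0.01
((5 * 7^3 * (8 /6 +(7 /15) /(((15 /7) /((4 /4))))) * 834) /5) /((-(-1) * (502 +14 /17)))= 282867641 /320550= 882.44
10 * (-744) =-7440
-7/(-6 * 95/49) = 343/570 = 0.60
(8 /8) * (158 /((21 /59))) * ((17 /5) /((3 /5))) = 158474 /63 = 2515.46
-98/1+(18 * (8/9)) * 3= -50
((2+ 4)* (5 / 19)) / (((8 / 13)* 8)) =195 / 608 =0.32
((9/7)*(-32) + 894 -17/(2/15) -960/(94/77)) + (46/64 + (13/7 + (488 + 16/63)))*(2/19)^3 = -4911109499/81237996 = -60.45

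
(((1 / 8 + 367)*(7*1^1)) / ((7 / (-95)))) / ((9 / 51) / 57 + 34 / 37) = -1111502755 / 29384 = -37826.80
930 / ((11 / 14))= 13020 / 11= 1183.64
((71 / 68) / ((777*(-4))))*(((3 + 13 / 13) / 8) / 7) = -71 / 2958816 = -0.00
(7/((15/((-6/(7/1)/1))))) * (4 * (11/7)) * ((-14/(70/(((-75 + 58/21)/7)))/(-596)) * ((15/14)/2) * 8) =66748/1788745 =0.04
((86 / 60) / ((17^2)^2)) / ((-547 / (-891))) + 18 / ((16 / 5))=10279398159 / 1827439480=5.63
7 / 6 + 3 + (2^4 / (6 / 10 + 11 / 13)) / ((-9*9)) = 30685 / 7614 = 4.03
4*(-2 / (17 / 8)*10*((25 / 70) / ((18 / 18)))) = -1600 / 119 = -13.45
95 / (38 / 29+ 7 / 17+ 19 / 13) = 608855 / 20404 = 29.84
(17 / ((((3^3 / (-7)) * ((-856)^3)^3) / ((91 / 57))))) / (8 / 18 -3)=-10829 / 970482768206526008558320877568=-0.00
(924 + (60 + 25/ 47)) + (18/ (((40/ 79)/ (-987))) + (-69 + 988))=-31193259/ 940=-33184.32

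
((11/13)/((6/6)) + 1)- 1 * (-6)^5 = 101112/13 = 7777.85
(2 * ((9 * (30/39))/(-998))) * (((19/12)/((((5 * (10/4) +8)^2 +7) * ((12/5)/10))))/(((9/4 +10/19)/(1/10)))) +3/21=2339079363/16374439991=0.14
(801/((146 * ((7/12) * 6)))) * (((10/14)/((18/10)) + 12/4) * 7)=19046/511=37.27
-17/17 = -1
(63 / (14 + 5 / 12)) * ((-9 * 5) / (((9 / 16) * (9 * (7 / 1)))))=-960 / 173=-5.55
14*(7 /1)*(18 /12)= 147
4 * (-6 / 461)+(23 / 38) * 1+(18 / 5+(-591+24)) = -49299751 / 87590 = -562.85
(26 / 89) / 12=13 / 534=0.02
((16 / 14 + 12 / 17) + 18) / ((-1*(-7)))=2362 / 833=2.84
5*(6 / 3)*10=100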